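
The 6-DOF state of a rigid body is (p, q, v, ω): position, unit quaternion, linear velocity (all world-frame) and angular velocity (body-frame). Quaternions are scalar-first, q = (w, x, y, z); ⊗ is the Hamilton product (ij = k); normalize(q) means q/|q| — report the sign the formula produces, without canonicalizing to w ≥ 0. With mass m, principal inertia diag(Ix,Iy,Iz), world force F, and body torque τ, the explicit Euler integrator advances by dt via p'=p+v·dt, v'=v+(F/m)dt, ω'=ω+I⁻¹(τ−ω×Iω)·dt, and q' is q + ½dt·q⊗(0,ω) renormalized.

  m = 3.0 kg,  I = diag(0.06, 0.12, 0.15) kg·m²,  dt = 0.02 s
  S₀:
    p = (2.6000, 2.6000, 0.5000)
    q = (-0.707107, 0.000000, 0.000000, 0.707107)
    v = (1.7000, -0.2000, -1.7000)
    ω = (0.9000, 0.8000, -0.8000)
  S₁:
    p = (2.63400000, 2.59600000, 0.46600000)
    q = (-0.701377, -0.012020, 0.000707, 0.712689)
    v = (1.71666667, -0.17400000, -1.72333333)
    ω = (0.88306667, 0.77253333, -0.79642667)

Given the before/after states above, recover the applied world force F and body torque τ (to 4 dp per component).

F = (2.5000, 3.9000, -3.5000)
τ = (-0.0700, -0.1000, 0.0700)

Δω = ω₁−ω₀ = (-0.01693333, -0.02746667, 0.00357333)
precession coupling = (-0.0192, 0.0648, 0.0432)
applied torque τ = (-0.0700, -0.1000, 0.0700)
Δv = v₁−v₀ = (0.01666667, 0.02600000, -0.02333333)
m·(v₁−v₀)/dt = (2.5000, 3.9000, -3.5000)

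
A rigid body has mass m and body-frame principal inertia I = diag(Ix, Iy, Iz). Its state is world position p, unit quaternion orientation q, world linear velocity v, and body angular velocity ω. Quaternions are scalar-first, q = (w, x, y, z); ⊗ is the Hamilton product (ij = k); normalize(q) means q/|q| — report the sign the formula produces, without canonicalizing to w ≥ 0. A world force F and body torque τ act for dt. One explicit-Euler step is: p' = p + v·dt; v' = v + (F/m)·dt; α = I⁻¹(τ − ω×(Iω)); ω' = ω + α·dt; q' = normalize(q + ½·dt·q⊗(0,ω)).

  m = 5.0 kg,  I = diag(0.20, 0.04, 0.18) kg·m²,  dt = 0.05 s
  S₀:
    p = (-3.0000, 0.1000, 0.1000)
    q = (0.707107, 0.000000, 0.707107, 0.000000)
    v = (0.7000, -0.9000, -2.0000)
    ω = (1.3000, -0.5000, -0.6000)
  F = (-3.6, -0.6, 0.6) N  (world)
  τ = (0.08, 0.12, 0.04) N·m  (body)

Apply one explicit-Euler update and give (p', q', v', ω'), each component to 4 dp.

p' = (-2.9650, 0.0550, 0.0000)
q' = (0.7154, 0.0124, 0.6978, -0.0336)
v' = (0.6640, -0.9060, -1.9940)
ω' = (1.3095, -0.3305, -0.6178)

a = F/m = (-0.7200, -0.1200, 0.1200)
p + v·dt = (-2.9650, 0.0550, 0.0000)
v + (F/m)dt = (0.6640, -0.9060, -1.9940)
α = I⁻¹(τ − ω×Iω) = (0.1900, 3.3900, -0.3556)
ω + α·dt = (1.3095, -0.3305, -0.6178)
q⊗(0,ω) = (0.3535535, 0.4949749, -0.3535535, -1.3435033)
updated quaternion q' = (0.7154, 0.0124, 0.6978, -0.0336)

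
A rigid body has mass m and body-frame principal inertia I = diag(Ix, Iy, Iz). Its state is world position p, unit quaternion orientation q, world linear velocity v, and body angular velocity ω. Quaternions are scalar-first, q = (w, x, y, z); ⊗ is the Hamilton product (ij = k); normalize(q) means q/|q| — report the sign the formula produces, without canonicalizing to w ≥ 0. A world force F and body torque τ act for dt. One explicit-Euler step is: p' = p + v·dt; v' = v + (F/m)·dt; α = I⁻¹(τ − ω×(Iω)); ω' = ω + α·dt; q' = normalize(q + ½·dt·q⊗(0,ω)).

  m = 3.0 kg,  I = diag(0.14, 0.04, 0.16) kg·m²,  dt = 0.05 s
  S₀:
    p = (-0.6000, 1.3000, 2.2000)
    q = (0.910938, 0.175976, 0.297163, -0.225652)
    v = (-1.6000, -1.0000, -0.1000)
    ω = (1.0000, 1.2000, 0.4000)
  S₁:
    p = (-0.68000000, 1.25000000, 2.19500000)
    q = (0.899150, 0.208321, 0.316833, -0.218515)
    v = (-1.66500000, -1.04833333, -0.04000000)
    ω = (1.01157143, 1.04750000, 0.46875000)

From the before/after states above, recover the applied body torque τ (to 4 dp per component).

Δω = ω₁−ω₀ = (0.01157143, -0.15250000, 0.06875000)
I·α + gyro = (0.0900, -0.1300, 0.1000)

τ = (0.0900, -0.1300, 0.1000)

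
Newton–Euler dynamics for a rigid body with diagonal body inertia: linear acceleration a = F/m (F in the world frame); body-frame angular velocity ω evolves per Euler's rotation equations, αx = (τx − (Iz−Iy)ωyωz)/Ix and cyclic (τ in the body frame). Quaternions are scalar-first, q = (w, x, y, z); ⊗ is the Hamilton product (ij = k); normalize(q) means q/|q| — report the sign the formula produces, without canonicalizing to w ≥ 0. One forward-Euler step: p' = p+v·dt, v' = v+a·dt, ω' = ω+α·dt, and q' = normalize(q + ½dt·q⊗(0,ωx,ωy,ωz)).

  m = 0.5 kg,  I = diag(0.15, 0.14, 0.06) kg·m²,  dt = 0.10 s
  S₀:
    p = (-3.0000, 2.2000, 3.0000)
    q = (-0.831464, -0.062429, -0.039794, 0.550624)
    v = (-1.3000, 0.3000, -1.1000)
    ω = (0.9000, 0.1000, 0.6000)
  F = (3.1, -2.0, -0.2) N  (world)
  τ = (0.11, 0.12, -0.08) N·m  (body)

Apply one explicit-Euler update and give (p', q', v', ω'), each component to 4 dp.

p' = (-3.1300, 2.2300, 2.8900)
q' = (-0.8437, -0.1036, -0.0173, 0.5264)
v' = (-0.6800, -0.1000, -1.1400)
ω' = (0.9765, 0.1510, 0.4682)

(τ − ω×Iω)/I = (0.7653, 0.5100, -1.3183)
ω' = ω + α·dt = (0.9765, 0.1510, 0.4682)
2q̇ = q⊗(0,ω) = (-0.2702089, -0.8272564, 0.4498726, -0.4693067)
q + ½dt·q⊗(0,ω), renormalized = (-0.8437, -0.1036, -0.0173, 0.5264)
new position p' = (-3.1300, 2.2300, 2.8900)
v + (F/m)dt = (-0.6800, -0.1000, -1.1400)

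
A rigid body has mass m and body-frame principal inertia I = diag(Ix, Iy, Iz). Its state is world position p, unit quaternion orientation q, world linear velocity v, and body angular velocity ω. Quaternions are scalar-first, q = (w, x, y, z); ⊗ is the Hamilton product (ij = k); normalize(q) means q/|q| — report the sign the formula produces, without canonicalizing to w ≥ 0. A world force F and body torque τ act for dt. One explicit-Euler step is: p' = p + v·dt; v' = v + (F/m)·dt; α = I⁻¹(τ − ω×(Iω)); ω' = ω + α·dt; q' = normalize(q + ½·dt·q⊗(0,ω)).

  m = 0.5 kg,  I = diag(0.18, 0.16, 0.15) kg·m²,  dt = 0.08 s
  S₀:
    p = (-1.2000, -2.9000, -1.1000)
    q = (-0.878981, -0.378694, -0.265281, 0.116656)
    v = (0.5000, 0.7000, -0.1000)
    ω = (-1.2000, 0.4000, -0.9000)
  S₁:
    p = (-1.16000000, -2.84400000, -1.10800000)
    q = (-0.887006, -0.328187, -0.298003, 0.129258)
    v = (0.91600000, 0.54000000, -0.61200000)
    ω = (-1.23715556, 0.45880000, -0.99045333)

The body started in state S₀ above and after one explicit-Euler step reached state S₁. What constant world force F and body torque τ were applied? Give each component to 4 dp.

v₁ − v₀ = (0.41600000, -0.16000000, -0.51200000)
m·(v₁−v₀)/dt = (2.6000, -1.0000, -3.2000)
rate change Δω = (-0.03715556, 0.05880000, -0.09045333)
precession coupling = (0.0036, 0.0324, 0.0096)
τ = I·(Δω/dt) + ω₀×(Iω₀) = (-0.0800, 0.1500, -0.1600)

F = (2.6000, -1.0000, -3.2000)
τ = (-0.0800, 0.1500, -0.1600)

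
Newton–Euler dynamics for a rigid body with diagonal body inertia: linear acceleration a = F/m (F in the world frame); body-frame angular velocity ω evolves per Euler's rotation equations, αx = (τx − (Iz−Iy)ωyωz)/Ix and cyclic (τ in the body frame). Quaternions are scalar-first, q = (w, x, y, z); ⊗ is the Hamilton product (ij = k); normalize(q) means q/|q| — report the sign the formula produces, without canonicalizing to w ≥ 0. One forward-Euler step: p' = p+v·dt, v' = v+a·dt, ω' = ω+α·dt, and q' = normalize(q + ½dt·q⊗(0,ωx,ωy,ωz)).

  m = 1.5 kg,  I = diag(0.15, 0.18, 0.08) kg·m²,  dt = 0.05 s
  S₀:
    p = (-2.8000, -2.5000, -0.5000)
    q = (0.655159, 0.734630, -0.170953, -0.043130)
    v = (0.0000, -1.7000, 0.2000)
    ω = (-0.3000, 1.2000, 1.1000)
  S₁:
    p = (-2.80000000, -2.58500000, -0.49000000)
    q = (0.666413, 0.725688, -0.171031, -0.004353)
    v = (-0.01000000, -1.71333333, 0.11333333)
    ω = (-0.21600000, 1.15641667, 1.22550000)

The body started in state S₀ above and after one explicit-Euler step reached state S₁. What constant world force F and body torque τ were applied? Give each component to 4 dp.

velocity change Δv = (-0.01000000, -0.01333333, -0.08666667)
F = m·Δv/dt = (-0.3000, -0.4000, -2.6000)
rate change Δω = (0.08400000, -0.04358333, 0.12550000)
ω₀×(Iω₀) = (-0.1320, -0.0231, -0.0108)
I·α + gyro = (0.1200, -0.1800, 0.1900)

F = (-0.3000, -0.4000, -2.6000)
τ = (0.1200, -0.1800, 0.1900)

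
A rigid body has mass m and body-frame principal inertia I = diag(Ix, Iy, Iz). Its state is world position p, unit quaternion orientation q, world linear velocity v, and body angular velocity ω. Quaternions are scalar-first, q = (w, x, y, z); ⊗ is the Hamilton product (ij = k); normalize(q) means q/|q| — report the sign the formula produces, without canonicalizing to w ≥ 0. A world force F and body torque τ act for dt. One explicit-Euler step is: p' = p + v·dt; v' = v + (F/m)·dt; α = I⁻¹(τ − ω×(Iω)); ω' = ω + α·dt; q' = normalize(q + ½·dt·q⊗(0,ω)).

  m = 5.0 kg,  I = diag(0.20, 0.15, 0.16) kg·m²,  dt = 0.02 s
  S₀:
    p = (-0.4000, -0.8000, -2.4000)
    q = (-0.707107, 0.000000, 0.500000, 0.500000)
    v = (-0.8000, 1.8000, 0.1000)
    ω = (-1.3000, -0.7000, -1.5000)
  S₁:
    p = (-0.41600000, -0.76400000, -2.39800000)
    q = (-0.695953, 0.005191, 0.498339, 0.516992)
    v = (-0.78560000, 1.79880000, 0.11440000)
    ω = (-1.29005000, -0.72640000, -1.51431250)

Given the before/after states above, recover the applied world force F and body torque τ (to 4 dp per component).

velocity change Δv = (0.01440000, -0.00120000, 0.01440000)
applied force F = (3.6000, -0.3000, 3.6000)
Δω = ω₁−ω₀ = (0.00995000, -0.02640000, -0.01431250)
gyro term ω₀×Iω₀ = (0.0105, 0.0780, -0.0455)
I·α + gyro = (0.1100, -0.1200, -0.1600)

F = (3.6000, -0.3000, 3.6000)
τ = (0.1100, -0.1200, -0.1600)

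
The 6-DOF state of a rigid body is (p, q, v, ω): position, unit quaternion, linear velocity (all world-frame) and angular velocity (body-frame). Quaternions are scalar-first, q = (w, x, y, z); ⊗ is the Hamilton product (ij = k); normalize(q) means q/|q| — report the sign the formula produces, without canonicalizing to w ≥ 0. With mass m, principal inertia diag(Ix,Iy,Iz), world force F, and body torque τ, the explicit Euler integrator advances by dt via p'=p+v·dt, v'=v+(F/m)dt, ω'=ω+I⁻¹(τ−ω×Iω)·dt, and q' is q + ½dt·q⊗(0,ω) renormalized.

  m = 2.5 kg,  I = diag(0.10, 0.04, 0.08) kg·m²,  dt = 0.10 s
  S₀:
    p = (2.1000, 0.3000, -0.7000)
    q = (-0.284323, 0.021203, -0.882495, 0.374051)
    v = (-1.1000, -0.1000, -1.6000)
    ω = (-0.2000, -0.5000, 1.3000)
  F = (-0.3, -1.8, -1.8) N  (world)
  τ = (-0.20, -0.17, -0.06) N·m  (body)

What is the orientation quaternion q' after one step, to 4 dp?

q⊗(0,ω) = (-0.9232732, -0.9033534, 0.0397874, -0.5567204)
updated quaternion q' = (-0.3297, -0.0239, -0.8783, 0.3454)

q' = (-0.3297, -0.0239, -0.8783, 0.3454)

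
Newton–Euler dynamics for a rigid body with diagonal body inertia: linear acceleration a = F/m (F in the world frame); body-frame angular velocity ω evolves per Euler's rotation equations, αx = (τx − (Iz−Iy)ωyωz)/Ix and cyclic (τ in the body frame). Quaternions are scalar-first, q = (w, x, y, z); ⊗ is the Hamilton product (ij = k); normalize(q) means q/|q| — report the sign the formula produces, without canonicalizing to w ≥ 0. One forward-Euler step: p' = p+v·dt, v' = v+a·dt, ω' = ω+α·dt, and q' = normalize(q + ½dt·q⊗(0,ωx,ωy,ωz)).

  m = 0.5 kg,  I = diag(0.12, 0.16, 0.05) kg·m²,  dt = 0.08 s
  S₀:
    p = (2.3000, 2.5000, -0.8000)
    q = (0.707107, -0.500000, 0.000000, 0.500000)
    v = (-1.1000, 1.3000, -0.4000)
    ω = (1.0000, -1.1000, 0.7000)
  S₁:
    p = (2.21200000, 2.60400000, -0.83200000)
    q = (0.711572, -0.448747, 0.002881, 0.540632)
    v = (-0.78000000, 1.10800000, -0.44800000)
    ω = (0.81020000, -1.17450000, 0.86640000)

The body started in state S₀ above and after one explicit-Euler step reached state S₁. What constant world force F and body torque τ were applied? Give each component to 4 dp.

F = (2.0000, -1.2000, -0.3000)
τ = (-0.2000, -0.1000, 0.0600)

velocity change Δv = (0.32000000, -0.19200000, -0.04800000)
applied force F = (2.0000, -1.2000, -0.3000)
Δω = ω₁−ω₀ = (-0.18980000, -0.07450000, 0.16640000)
applied torque τ = (-0.2000, -0.1000, 0.0600)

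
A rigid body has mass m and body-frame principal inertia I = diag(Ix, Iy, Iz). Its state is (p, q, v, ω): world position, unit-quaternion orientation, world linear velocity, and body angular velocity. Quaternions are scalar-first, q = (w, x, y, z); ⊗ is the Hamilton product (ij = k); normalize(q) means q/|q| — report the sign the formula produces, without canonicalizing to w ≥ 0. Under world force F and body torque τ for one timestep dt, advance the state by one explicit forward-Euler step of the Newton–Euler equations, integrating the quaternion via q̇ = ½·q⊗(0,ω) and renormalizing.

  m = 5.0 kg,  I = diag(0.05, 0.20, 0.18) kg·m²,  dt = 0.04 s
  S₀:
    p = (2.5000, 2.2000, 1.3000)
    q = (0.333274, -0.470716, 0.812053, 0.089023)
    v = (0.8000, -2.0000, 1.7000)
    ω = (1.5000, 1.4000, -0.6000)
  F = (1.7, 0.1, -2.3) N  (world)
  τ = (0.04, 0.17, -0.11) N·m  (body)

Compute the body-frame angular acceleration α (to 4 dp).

precession coupling ω×(Iω) = (0.0168, 0.1170, 0.3150)
(τ − ω×Iω)/I = (0.4640, 0.2650, -2.3611)

α = (0.4640, 0.2650, -2.3611)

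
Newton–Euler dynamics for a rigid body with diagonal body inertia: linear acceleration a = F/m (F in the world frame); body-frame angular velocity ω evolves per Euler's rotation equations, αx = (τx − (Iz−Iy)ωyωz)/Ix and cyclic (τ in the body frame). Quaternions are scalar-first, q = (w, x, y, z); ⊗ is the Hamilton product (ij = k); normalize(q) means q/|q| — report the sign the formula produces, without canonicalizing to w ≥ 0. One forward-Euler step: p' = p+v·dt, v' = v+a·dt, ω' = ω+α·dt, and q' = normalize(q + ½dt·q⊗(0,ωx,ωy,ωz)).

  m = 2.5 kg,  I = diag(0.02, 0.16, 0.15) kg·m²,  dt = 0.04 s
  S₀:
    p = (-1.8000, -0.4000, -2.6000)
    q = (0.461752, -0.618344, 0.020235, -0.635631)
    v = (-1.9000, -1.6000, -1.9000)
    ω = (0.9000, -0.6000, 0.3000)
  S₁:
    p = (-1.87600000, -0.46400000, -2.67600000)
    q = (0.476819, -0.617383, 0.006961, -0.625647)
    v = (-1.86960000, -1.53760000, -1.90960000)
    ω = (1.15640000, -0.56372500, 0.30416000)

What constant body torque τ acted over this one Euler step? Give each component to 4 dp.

ω₁ − ω₀ = (0.25640000, 0.03627500, 0.00416000)
precession coupling = (0.0018, -0.0351, -0.0756)
applied torque τ = (0.1300, 0.1100, -0.0600)

τ = (0.1300, 0.1100, -0.0600)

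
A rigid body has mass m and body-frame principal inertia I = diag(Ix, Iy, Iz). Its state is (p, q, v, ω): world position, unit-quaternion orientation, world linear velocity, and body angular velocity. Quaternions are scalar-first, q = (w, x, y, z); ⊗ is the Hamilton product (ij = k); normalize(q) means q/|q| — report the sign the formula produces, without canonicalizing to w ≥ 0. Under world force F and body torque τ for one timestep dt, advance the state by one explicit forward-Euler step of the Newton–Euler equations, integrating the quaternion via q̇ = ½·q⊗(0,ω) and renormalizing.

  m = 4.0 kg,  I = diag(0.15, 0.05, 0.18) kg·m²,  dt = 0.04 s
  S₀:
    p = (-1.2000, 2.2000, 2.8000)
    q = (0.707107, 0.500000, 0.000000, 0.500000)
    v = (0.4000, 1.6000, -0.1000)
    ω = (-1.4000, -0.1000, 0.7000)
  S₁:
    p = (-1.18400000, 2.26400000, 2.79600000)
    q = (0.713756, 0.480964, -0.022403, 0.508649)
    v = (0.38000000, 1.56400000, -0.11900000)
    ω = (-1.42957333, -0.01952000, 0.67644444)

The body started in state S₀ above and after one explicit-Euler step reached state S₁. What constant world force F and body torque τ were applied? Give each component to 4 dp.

F = (-2.0000, -3.6000, -1.9000)
τ = (-0.1200, 0.1300, -0.1200)

v₁ − v₀ = (-0.02000000, -0.03600000, -0.01900000)
F = m·Δv/dt = (-2.0000, -3.6000, -1.9000)
rate change Δω = (-0.02957333, 0.08048000, -0.02355556)
applied torque τ = (-0.1200, 0.1300, -0.1200)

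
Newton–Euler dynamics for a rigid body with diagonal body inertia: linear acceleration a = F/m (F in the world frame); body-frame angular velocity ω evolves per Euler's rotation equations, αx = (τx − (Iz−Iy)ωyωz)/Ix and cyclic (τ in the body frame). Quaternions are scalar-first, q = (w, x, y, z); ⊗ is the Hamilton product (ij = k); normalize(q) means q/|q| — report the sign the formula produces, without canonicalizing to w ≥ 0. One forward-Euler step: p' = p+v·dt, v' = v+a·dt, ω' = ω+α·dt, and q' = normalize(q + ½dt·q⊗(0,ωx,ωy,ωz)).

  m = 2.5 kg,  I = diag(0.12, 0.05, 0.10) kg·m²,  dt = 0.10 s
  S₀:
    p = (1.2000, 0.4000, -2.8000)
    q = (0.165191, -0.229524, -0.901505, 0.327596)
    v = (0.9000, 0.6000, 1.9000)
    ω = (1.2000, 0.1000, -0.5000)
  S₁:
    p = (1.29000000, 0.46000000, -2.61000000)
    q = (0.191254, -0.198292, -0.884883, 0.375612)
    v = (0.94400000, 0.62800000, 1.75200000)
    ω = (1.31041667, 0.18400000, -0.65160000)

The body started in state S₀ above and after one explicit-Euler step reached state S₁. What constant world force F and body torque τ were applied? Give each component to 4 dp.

F = (1.1000, 0.7000, -3.7000)
τ = (0.1300, 0.0300, -0.1600)

Δv = v₁−v₀ = (0.04400000, 0.02800000, -0.14800000)
applied force F = (1.1000, 0.7000, -3.7000)
rate change Δω = (0.11041667, 0.08400000, -0.15160000)
precession coupling = (-0.0025, -0.0120, -0.0084)
applied torque τ = (0.1300, 0.0300, -0.1600)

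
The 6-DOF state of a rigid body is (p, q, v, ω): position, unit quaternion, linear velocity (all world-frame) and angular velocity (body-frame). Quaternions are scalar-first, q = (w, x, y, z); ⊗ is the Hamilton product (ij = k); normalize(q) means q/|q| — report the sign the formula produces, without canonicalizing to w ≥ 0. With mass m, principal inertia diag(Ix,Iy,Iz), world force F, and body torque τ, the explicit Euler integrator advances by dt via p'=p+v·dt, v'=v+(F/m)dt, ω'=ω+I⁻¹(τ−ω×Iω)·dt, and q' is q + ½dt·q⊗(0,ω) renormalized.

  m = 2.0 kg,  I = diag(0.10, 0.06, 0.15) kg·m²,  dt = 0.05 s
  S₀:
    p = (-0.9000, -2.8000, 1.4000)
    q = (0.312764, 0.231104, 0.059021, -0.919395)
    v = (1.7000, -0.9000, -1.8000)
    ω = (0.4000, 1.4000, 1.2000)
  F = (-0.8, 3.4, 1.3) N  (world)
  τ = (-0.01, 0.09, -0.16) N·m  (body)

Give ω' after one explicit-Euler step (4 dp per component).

α = I⁻¹(τ − ω×Iω) = (-1.6120, 1.9000, -0.9173)
ω + α·dt = (0.3194, 1.4950, 1.1541)

ω' = (0.3194, 1.4950, 1.1541)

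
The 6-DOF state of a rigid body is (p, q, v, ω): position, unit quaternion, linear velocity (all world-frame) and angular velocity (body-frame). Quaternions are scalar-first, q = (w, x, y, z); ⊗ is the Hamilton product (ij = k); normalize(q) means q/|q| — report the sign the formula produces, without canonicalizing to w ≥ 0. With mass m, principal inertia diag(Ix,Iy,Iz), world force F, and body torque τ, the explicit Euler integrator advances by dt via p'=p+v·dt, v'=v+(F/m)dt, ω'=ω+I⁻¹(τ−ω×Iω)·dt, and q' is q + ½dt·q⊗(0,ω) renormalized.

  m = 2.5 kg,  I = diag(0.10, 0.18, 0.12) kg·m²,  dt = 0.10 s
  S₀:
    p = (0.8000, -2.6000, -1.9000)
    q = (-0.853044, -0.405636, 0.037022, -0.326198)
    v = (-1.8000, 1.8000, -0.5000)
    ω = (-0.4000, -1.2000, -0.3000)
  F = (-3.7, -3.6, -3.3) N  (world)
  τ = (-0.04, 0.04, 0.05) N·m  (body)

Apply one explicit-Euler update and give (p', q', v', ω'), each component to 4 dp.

p' = (0.6200, -2.4200, -1.9500)
q' = (-0.8620, -0.4078, 0.0885, -0.2877)
v' = (-1.9480, 1.6560, -0.6320)
ω' = (-0.4184, -1.1764, -0.2903)

ω×(Iω) gyroscopic = (-0.0216, -0.0024, 0.0384)
(τ − ω×Iω)/I = (-0.1840, 0.2356, 0.0967)
ω + α·dt = (-0.4184, -1.1764, -0.2903)
2q̇ = q⊗(0,ω) = (-0.2156874, -0.0613266, 1.0324412, 0.7574852)
q' = normalize(q + ½dt·q⊗(0,ω)) = (-0.8620, -0.4078, 0.0885, -0.2877)
linear accel F/m = (-1.4800, -1.4400, -1.3200)
p' = p + v·dt = (0.6200, -2.4200, -1.9500)
v + (F/m)dt = (-1.9480, 1.6560, -0.6320)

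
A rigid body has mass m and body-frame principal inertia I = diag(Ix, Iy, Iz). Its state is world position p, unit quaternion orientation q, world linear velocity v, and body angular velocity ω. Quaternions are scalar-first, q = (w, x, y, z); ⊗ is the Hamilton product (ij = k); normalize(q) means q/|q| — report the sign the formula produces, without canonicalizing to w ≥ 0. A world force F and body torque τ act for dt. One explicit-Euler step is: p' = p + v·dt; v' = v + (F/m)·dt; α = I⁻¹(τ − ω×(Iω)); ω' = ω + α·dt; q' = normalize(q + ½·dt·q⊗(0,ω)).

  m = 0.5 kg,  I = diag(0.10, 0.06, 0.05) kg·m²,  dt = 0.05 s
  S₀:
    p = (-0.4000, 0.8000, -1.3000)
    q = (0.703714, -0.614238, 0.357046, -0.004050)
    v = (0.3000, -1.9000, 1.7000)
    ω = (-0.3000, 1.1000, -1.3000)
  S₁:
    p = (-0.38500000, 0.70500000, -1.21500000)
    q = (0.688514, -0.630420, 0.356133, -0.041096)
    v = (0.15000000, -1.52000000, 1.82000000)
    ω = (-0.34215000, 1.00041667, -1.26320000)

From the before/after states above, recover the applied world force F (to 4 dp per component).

F = (-1.5000, 3.8000, 1.2000)

velocity change Δv = (-0.15000000, 0.38000000, 0.12000000)
applied force F = (-1.5000, 3.8000, 1.2000)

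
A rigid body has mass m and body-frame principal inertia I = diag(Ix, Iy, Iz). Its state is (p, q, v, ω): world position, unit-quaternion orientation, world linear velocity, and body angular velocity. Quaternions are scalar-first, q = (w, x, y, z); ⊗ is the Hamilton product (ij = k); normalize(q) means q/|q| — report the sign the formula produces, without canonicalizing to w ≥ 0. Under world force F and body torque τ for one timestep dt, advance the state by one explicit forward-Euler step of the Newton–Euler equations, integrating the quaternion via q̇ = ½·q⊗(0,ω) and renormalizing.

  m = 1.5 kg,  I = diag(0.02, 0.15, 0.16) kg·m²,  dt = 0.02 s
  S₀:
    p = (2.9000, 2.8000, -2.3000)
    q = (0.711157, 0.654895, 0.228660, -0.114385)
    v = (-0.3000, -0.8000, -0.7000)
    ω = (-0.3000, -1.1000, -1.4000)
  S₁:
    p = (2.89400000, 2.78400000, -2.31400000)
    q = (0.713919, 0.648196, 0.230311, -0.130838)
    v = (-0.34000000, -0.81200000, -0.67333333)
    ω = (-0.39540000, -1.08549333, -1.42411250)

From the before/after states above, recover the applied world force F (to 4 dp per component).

F = (-3.0000, -0.9000, 2.0000)

velocity change Δv = (-0.04000000, -0.01200000, 0.02666667)
m·(v₁−v₀)/dt = (-3.0000, -0.9000, 2.0000)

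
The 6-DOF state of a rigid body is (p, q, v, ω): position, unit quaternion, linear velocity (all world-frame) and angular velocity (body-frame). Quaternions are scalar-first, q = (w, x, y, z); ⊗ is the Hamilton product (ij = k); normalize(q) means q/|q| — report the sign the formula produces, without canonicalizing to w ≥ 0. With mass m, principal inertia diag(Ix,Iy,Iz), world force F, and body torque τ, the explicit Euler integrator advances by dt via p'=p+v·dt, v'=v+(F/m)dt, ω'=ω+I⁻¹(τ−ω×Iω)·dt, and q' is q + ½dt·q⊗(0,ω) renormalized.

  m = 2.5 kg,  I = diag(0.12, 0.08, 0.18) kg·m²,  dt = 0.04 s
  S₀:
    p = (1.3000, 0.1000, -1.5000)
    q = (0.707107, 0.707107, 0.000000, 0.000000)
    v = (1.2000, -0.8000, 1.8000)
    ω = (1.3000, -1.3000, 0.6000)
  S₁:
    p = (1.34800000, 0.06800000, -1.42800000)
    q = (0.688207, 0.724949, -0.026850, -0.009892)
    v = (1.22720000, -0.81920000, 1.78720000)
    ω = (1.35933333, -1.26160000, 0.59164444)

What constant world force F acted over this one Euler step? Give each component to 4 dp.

F = (1.7000, -1.2000, -0.8000)

v₁ − v₀ = (0.02720000, -0.01920000, -0.01280000)
applied force F = (1.7000, -1.2000, -0.8000)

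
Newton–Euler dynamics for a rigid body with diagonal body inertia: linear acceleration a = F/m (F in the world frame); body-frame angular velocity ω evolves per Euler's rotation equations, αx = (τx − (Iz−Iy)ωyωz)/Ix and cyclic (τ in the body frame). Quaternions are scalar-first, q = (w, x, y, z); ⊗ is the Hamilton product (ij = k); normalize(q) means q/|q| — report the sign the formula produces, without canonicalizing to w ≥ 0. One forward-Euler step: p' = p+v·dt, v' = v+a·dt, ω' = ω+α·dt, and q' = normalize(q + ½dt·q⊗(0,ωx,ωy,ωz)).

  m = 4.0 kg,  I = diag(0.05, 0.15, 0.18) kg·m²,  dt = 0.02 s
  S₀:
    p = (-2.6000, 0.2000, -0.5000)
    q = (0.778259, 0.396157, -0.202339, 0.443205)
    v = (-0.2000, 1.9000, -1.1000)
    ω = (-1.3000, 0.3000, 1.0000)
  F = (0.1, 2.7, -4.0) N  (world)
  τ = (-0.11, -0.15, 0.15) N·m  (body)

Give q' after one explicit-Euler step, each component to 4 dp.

q' = (0.7795, 0.3826, -0.2097, 0.4495)

2q̇ = q⊗(0,ω) = (0.1325008, -1.3470372, -0.7388458, 0.6340654)
updated quaternion q' = (0.7795, 0.3826, -0.2097, 0.4495)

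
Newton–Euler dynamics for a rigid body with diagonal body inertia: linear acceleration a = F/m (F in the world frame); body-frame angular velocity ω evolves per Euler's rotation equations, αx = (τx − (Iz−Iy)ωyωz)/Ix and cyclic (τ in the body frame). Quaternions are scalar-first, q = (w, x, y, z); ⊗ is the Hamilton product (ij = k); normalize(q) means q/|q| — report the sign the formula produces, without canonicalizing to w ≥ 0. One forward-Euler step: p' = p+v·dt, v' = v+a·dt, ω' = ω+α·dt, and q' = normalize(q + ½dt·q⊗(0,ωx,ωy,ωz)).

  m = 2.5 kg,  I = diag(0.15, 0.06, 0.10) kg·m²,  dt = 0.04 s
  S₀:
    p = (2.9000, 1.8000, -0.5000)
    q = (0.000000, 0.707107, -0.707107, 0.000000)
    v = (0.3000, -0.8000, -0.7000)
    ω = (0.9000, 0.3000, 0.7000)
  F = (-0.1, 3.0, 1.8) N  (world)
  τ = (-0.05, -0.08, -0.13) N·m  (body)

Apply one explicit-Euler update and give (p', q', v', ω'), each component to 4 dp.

a = (-0.0400, 1.2000, 0.7200)
p' = p + v·dt = (2.9120, 1.7680, -0.5280)
v' = v + a·dt = (0.2984, -0.7520, -0.6712)
α = I⁻¹(τ − ω×Iω) = (-0.3893, -1.8583, -1.0570)
ω + α·dt = (0.8844, 0.2257, 0.6577)
Hamilton product q⊗(0,ω) = (-0.4242642, -0.4949749, -0.4949749, 0.8485284)
updated quaternion q' = (-0.0085, 0.6970, -0.7168, 0.0170)

p' = (2.9120, 1.7680, -0.5280)
q' = (-0.0085, 0.6970, -0.7168, 0.0170)
v' = (0.2984, -0.7520, -0.6712)
ω' = (0.8844, 0.2257, 0.6577)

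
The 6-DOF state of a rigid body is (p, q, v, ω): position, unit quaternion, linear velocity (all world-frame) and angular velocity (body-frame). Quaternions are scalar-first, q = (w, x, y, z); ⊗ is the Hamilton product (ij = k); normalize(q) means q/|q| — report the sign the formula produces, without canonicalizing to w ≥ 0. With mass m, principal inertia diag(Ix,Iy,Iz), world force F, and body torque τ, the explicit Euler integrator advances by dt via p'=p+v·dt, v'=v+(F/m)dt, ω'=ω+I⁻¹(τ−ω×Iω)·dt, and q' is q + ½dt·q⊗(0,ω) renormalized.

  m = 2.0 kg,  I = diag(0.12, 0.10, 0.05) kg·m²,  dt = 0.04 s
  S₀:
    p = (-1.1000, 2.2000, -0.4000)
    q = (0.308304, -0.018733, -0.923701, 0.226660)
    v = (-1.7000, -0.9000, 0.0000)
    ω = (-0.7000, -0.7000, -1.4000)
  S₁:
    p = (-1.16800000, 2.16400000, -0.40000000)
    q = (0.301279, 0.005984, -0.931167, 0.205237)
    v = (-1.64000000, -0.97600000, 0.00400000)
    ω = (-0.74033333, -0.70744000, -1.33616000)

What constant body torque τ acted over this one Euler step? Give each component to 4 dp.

τ = (-0.1700, 0.0500, 0.0700)

Δω = ω₁−ω₀ = (-0.04033333, -0.00744000, 0.06384000)
applied torque τ = (-0.1700, 0.0500, 0.0700)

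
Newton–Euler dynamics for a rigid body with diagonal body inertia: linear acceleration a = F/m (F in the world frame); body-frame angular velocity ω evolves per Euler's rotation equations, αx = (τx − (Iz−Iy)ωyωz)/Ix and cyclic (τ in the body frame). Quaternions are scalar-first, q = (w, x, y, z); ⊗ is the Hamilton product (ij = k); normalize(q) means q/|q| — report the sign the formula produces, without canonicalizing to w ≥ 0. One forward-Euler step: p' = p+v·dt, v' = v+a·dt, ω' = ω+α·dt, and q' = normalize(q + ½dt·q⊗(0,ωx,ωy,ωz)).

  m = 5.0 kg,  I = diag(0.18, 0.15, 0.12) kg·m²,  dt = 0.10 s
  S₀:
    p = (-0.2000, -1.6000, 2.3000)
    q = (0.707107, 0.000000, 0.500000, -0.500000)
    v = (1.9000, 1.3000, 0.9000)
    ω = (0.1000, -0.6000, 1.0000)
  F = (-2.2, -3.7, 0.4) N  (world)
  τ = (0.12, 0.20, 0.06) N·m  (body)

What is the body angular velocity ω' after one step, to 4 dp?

ω' = (0.1567, -0.4707, 1.0485)

angular accel α = (0.5667, 1.2933, 0.4850)
new body rate ω' = (0.1567, -0.4707, 1.0485)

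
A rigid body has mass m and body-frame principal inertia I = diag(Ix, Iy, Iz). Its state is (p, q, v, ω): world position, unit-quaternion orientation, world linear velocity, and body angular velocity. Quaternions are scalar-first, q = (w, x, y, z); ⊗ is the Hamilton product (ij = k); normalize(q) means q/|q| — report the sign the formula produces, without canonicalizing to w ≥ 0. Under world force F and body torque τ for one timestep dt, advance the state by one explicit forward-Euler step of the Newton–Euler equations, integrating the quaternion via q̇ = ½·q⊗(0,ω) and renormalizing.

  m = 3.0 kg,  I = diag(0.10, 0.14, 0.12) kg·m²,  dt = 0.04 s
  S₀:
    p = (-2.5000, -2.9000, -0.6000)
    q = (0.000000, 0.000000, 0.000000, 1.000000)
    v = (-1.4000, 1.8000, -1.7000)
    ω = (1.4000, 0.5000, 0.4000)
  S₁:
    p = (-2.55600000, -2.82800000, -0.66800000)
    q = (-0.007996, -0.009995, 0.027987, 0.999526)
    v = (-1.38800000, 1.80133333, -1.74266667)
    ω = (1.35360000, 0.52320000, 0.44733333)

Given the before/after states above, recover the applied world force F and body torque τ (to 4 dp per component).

F = (0.9000, 0.1000, -3.2000)
τ = (-0.1200, 0.0700, 0.1700)

velocity change Δv = (0.01200000, 0.00133333, -0.04266667)
m·(v₁−v₀)/dt = (0.9000, 0.1000, -3.2000)
ω₁ − ω₀ = (-0.04640000, 0.02320000, 0.04733333)
ω₀×(Iω₀) = (-0.0040, -0.0112, 0.0280)
τ = I·(Δω/dt) + ω₀×(Iω₀) = (-0.1200, 0.0700, 0.1700)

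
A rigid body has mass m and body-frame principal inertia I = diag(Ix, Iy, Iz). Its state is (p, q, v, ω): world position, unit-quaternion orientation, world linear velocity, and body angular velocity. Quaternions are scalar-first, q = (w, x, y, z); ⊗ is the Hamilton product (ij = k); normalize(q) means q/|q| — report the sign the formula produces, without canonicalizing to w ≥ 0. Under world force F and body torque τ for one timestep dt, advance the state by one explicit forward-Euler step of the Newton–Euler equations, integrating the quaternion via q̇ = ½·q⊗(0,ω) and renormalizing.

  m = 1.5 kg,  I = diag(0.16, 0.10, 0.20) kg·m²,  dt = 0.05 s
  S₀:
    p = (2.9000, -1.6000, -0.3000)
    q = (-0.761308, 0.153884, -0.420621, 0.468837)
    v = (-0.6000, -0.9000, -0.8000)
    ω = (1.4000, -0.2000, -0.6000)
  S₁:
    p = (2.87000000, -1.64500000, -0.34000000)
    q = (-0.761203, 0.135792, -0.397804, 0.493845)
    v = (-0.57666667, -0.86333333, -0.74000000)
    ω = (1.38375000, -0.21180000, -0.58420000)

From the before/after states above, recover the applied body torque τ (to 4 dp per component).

Δω = ω₁−ω₀ = (-0.01625000, -0.01180000, 0.01580000)
gyro term ω₀×Iω₀ = (0.0120, 0.0336, 0.0168)
I·α + gyro = (-0.0400, 0.0100, 0.0800)

τ = (-0.0400, 0.0100, 0.0800)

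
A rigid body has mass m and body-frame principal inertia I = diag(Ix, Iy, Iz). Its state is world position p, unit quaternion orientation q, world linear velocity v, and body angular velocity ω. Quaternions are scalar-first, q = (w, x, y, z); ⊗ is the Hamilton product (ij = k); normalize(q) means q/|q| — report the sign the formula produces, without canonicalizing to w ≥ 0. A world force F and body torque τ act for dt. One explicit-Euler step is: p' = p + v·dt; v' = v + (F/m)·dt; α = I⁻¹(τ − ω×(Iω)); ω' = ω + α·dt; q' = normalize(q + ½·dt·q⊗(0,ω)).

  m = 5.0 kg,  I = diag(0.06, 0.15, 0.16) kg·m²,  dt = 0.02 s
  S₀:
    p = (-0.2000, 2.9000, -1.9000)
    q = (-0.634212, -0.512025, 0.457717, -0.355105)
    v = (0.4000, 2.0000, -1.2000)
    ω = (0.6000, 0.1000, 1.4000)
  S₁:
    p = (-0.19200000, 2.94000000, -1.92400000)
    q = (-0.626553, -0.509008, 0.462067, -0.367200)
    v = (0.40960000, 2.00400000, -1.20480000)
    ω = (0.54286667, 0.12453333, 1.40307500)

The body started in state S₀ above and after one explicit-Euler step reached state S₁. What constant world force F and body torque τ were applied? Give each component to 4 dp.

F = (2.4000, 1.0000, -1.2000)
τ = (-0.1700, 0.1000, 0.0300)

rate change Δω = (-0.05713333, 0.02453333, 0.00307500)
gyro term ω₀×Iω₀ = (0.0014, -0.0840, 0.0054)
τ = I·(Δω/dt) + ω₀×(Iω₀) = (-0.1700, 0.1000, 0.0300)
Δv = v₁−v₀ = (0.00960000, 0.00400000, -0.00480000)
applied force F = (2.4000, 1.0000, -1.2000)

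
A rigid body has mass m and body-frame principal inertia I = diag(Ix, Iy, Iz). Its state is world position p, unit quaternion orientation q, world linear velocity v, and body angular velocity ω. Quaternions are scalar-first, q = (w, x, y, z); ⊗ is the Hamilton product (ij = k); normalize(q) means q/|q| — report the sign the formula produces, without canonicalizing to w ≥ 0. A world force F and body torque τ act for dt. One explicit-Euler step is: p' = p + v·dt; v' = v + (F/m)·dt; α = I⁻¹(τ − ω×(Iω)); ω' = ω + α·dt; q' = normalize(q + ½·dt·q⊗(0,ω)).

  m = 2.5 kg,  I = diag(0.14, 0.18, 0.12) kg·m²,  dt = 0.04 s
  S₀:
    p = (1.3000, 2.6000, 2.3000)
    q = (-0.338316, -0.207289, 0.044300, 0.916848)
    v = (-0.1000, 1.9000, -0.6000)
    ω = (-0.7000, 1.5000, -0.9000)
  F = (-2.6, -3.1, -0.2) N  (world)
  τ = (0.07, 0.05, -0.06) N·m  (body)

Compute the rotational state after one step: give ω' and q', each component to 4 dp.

precession coupling ω×(Iω) = (0.0810, 0.0126, -0.0420)
angular accel α = (-0.0786, 0.2078, -0.1500)
new body rate ω' = (-0.7031, 1.5083, -0.9060)
q⊗(0,ω) = (0.6136109, -1.1783208, -1.3358277, 0.0245609)
q + ½dt·q⊗(0,ω), renormalized = (-0.3258, -0.2307, 0.0176, 0.9167)

ω' = (-0.7031, 1.5083, -0.9060)
q' = (-0.3258, -0.2307, 0.0176, 0.9167)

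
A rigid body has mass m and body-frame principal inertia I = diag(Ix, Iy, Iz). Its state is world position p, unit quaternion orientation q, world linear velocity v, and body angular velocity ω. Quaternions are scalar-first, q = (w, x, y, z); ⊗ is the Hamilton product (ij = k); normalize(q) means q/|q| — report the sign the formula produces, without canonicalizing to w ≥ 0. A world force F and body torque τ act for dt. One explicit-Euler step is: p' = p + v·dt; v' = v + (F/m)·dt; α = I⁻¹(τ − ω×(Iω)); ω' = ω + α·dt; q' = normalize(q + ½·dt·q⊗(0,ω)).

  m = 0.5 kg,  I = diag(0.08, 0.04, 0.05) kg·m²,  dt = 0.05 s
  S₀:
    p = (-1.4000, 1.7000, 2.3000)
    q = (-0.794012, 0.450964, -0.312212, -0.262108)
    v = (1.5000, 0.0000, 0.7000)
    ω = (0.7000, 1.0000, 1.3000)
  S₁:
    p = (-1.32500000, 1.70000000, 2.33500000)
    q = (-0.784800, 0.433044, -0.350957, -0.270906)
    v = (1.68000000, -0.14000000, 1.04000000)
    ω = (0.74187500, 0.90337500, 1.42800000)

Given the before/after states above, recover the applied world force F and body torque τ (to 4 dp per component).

F = (1.8000, -1.4000, 3.4000)
τ = (0.0800, -0.0500, 0.1000)

Δω = ω₁−ω₀ = (0.04187500, -0.09662500, 0.12800000)
applied torque τ = (0.0800, -0.0500, 0.1000)
Δv = v₁−v₀ = (0.18000000, -0.14000000, 0.34000000)
F = m·Δv/dt = (1.8000, -1.4000, 3.4000)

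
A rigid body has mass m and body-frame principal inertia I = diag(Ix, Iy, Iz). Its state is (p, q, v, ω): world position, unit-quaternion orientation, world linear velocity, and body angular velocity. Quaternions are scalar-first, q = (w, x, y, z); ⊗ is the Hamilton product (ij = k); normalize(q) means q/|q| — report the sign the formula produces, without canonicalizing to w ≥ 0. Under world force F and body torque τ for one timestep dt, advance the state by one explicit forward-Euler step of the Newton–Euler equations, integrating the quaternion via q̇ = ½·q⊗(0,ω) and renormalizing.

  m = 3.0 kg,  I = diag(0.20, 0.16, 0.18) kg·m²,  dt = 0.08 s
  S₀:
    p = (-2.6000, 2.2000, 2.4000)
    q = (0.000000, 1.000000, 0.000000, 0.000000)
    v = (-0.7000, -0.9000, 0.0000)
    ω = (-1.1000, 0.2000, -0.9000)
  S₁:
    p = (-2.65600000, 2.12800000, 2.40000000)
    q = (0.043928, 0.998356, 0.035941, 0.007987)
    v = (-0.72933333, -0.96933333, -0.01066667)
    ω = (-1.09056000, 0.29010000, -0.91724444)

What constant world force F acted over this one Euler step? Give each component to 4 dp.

velocity change Δv = (-0.02933333, -0.06933333, -0.01066667)
applied force F = (-1.1000, -2.6000, -0.4000)

F = (-1.1000, -2.6000, -0.4000)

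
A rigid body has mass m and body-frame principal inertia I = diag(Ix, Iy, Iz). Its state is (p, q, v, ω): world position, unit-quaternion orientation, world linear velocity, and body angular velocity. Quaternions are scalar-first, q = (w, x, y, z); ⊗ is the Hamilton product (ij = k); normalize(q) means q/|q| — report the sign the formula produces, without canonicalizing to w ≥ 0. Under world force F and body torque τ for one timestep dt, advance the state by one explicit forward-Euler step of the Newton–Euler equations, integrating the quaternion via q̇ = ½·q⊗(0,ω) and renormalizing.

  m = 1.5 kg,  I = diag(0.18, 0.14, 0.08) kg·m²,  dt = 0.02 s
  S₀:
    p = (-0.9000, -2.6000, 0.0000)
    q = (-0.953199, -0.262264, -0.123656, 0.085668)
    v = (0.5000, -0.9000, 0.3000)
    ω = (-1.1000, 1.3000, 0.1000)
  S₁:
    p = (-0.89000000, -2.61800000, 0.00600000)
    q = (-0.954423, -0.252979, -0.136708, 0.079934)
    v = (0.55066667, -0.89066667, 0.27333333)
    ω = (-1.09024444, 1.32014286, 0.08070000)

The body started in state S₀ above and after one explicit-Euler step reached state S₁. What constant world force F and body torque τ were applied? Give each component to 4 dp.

ω₁ − ω₀ = (0.00975556, 0.02014286, -0.01930000)
I·α + gyro = (0.0800, 0.1300, -0.0200)
velocity change Δv = (0.05066667, 0.00933333, -0.02666667)
F = m·Δv/dt = (3.8000, 0.7000, -2.0000)

F = (3.8000, 0.7000, -2.0000)
τ = (0.0800, 0.1300, -0.0200)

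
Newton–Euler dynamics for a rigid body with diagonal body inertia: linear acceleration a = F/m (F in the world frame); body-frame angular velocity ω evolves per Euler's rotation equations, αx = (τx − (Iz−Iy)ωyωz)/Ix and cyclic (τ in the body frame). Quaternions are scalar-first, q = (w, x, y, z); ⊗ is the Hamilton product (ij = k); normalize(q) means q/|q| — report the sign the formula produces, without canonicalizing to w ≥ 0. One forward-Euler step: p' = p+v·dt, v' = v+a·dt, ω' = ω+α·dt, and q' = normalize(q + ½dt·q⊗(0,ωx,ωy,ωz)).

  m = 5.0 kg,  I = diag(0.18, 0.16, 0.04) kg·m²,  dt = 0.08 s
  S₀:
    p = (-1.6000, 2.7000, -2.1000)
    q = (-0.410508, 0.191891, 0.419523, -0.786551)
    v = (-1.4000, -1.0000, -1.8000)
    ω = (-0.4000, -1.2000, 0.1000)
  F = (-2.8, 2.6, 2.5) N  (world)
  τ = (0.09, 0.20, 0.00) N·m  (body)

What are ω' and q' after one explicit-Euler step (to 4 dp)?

ω' = (-0.3664, -1.0972, 0.1192)
q' = (-0.3837, 0.1622, 0.4505, -0.7897)

α = I⁻¹(τ − ω×Iω) = (0.4200, 1.2850, 0.2400)
ω + α·dt = (-0.3664, -1.0972, 0.1192)
Hamilton product q⊗(0,ω) = (0.6588391, -0.7377057, 0.7880409, -0.1035108)
q' = normalize(q + ½dt·q⊗(0,ω)) = (-0.3837, 0.1622, 0.4505, -0.7897)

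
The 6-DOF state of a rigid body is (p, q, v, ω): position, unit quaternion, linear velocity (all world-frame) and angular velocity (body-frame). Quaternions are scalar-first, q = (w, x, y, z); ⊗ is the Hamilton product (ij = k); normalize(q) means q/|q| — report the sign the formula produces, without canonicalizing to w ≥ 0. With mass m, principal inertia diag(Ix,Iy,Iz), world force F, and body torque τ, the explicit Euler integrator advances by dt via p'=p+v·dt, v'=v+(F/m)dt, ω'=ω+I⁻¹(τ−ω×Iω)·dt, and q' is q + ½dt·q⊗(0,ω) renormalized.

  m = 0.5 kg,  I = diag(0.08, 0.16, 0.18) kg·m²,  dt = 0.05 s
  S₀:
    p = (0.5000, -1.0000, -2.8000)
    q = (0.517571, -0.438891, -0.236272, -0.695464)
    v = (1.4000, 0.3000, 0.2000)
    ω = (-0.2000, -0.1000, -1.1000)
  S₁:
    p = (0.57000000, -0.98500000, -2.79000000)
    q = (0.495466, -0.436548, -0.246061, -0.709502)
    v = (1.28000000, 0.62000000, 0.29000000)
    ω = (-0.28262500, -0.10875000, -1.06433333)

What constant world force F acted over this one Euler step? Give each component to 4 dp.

F = (-1.2000, 3.2000, 0.9000)

Δv = v₁−v₀ = (-0.12000000, 0.32000000, 0.09000000)
m·(v₁−v₀)/dt = (-1.2000, 3.2000, 0.9000)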